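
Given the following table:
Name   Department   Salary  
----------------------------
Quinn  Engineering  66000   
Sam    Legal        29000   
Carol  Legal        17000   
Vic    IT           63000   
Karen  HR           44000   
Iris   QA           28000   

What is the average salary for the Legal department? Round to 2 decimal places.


Legal department members:
  Sam: 29000
  Carol: 17000
Sum = 46000
Count = 2
Average = 46000 / 2 = 23000.00

ANSWER: 23000.00


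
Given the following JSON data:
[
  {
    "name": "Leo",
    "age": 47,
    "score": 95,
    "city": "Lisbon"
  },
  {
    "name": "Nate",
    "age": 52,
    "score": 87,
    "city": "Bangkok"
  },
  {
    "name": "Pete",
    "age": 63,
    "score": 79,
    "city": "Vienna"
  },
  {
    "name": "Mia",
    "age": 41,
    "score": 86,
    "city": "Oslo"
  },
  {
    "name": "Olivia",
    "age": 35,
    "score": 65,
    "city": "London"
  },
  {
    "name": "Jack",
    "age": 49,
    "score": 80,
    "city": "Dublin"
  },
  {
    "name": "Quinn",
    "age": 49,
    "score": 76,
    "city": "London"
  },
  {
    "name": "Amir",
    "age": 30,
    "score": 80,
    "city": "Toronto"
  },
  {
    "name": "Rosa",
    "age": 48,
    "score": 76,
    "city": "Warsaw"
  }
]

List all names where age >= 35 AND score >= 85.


Checking both conditions:
  Leo (age=47, score=95) -> YES
  Nate (age=52, score=87) -> YES
  Pete (age=63, score=79) -> no
  Mia (age=41, score=86) -> YES
  Olivia (age=35, score=65) -> no
  Jack (age=49, score=80) -> no
  Quinn (age=49, score=76) -> no
  Amir (age=30, score=80) -> no
  Rosa (age=48, score=76) -> no


ANSWER: Leo, Nate, Mia


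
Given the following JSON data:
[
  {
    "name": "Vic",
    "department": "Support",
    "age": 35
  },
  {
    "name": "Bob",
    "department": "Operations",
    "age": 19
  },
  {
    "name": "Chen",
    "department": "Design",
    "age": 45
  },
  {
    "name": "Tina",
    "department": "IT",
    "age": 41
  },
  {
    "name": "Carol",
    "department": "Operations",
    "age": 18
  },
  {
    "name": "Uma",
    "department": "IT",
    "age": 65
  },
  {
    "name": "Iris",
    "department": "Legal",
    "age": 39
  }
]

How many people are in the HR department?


Scanning records for department = HR
  No matches found
Count: 0

ANSWER: 0


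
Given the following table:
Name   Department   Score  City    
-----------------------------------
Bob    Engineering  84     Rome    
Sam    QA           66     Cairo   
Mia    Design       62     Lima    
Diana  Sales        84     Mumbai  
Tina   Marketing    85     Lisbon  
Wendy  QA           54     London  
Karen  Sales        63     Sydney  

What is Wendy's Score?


Row 6: Wendy
Score = 54

ANSWER: 54


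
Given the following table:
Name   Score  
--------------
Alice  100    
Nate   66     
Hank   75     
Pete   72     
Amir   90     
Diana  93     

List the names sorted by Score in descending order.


Sorting by Score (descending):
  Alice: 100
  Diana: 93
  Amir: 90
  Hank: 75
  Pete: 72
  Nate: 66


ANSWER: Alice, Diana, Amir, Hank, Pete, Nate


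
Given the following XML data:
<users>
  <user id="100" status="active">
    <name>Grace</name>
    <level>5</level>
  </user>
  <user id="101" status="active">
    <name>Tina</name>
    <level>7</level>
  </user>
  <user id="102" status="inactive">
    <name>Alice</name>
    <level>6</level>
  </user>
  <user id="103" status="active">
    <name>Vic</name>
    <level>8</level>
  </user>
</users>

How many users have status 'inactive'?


Counting users with status='inactive':
  Alice (id=102) -> MATCH
Count: 1

ANSWER: 1


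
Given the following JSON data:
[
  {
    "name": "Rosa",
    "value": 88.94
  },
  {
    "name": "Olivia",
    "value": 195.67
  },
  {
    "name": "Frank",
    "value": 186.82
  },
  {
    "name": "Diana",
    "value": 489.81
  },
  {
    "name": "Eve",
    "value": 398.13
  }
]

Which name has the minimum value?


Comparing values:
  Rosa: 88.94
  Olivia: 195.67
  Frank: 186.82
  Diana: 489.81
  Eve: 398.13
Minimum: Rosa (88.94)

ANSWER: Rosa


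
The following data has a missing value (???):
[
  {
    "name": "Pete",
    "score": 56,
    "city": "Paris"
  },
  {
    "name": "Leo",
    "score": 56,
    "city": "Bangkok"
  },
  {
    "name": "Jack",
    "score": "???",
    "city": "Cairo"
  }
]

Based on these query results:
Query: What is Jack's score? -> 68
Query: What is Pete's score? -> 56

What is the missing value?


The missing value is Jack's score
From query: Jack's score = 68

ANSWER: 68


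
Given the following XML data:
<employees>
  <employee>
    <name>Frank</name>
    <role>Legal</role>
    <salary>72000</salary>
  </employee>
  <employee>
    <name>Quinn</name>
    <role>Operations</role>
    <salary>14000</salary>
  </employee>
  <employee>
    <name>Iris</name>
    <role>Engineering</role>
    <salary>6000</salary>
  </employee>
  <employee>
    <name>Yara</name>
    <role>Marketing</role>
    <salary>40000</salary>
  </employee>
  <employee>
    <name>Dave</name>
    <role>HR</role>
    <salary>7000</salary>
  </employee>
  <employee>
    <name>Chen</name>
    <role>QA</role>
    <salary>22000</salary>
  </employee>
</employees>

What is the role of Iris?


Searching for <employee> with <name>Iris</name>
Found at position 3
<role>Engineering</role>

ANSWER: Engineering


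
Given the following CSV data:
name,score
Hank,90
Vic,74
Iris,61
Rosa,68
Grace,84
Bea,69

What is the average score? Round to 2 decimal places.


Scores: 90, 74, 61, 68, 84, 69
Sum = 446
Count = 6
Average = 446 / 6 = 74.33

ANSWER: 74.33


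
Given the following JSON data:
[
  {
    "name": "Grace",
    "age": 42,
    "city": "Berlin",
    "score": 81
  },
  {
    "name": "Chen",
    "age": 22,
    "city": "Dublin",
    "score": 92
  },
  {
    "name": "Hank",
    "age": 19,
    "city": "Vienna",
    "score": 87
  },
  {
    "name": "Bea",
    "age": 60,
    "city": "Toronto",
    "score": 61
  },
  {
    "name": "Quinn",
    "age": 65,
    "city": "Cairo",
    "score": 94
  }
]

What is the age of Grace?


Looking up record where name = Grace
Record index: 0
Field 'age' = 42

ANSWER: 42


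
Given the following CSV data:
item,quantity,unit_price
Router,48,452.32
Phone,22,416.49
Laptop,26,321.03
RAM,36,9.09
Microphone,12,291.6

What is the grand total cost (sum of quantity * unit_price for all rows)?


Computing row totals:
  Router: 48 * 452.32 = 21711.36
  Phone: 22 * 416.49 = 9162.78
  Laptop: 26 * 321.03 = 8346.78
  RAM: 36 * 9.09 = 327.24
  Microphone: 12 * 291.6 = 3499.2
Grand total = 21711.36 + 9162.78 + 8346.78 + 327.24 + 3499.2 = 43047.36

ANSWER: 43047.36


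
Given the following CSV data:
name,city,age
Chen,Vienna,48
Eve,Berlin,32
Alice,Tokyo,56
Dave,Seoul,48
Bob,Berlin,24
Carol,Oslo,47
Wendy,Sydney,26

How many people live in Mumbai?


Scanning city column for 'Mumbai':
Total matches: 0

ANSWER: 0


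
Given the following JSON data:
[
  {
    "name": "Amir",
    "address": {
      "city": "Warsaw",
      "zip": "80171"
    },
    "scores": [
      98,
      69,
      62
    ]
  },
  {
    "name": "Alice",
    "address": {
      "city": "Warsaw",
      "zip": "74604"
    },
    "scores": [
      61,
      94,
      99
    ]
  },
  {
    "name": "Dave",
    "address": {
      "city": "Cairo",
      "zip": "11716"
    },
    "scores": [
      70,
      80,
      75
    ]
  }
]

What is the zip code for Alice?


Path: records[1].address.zip
Value: 74604

ANSWER: 74604


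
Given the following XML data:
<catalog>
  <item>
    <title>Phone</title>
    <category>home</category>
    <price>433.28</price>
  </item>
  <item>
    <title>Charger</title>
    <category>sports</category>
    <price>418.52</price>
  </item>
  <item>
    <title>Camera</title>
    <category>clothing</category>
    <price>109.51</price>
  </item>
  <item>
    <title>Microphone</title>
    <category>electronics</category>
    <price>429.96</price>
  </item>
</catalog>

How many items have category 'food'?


Scanning <item> elements for <category>food</category>:
Count: 0

ANSWER: 0


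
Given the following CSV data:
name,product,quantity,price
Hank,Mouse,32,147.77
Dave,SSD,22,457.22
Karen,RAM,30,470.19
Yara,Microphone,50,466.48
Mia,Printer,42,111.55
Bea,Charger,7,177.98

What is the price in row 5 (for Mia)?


Row 5: Mia
Column 'price' = 111.55

ANSWER: 111.55


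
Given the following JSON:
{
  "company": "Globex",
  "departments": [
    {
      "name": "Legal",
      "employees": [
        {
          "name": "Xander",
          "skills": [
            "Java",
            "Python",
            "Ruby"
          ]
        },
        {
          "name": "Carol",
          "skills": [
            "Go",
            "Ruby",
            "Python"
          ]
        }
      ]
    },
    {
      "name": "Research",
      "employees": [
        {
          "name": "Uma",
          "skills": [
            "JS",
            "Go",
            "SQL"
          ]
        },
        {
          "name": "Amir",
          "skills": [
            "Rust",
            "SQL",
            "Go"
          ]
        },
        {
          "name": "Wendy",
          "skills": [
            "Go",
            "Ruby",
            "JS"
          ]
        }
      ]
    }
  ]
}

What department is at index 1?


Path: departments[1].name
Value: Research

ANSWER: Research


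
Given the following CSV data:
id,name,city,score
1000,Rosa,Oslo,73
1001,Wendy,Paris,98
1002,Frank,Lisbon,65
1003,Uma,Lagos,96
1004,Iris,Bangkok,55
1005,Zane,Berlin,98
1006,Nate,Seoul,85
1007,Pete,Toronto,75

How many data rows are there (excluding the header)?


Counting rows (excluding header):
Header: id,name,city,score
Data rows: 8

ANSWER: 8


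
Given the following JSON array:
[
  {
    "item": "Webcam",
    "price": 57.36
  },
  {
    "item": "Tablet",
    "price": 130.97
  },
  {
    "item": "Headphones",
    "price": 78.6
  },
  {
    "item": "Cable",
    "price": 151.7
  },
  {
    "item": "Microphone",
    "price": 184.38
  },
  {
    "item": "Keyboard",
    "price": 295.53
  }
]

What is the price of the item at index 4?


Array index 4 -> Microphone
price = 184.38

ANSWER: 184.38


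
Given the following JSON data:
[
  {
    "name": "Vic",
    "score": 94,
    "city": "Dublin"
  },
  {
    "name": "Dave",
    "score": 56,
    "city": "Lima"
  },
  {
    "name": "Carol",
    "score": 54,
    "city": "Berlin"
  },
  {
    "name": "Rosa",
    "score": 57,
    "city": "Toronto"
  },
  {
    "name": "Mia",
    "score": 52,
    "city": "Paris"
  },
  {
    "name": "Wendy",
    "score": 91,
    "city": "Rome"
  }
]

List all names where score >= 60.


Filtering records where score >= 60:
  Vic (score=94) -> YES
  Dave (score=56) -> no
  Carol (score=54) -> no
  Rosa (score=57) -> no
  Mia (score=52) -> no
  Wendy (score=91) -> YES


ANSWER: Vic, Wendy


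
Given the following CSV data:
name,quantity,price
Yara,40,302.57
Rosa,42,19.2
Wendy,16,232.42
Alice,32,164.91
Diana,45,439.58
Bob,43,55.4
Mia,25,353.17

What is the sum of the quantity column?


Values in 'quantity' column:
  Row 1: 40
  Row 2: 42
  Row 3: 16
  Row 4: 32
  Row 5: 45
  Row 6: 43
  Row 7: 25
Sum = 40 + 42 + 16 + 32 + 45 + 43 + 25 = 243

ANSWER: 243


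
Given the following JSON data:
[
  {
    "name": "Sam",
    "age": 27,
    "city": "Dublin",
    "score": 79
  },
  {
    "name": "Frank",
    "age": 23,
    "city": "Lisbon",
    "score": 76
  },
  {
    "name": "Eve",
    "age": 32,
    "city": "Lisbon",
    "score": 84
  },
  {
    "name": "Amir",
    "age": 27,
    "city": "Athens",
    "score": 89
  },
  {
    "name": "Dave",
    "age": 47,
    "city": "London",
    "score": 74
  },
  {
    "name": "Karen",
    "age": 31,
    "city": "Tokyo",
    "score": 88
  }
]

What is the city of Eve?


Looking up record where name = Eve
Record index: 2
Field 'city' = Lisbon

ANSWER: Lisbon


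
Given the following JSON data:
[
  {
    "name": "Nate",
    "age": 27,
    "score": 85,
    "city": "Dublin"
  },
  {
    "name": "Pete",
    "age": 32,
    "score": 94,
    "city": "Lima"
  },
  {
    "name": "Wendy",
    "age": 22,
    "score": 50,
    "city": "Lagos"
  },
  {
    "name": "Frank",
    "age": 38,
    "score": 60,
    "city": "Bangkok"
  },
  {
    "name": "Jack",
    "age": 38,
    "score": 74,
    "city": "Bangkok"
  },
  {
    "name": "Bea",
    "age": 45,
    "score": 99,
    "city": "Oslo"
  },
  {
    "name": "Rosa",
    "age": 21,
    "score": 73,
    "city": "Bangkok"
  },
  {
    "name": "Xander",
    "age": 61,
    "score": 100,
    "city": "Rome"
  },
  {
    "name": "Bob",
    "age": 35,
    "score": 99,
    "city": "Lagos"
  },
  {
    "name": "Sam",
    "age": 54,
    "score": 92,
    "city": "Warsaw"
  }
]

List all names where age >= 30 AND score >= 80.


Checking both conditions:
  Nate (age=27, score=85) -> no
  Pete (age=32, score=94) -> YES
  Wendy (age=22, score=50) -> no
  Frank (age=38, score=60) -> no
  Jack (age=38, score=74) -> no
  Bea (age=45, score=99) -> YES
  Rosa (age=21, score=73) -> no
  Xander (age=61, score=100) -> YES
  Bob (age=35, score=99) -> YES
  Sam (age=54, score=92) -> YES


ANSWER: Pete, Bea, Xander, Bob, Sam


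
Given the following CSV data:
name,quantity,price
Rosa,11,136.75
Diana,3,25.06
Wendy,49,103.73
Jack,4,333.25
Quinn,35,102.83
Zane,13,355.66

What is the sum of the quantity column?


Values in 'quantity' column:
  Row 1: 11
  Row 2: 3
  Row 3: 49
  Row 4: 4
  Row 5: 35
  Row 6: 13
Sum = 11 + 3 + 49 + 4 + 35 + 13 = 115

ANSWER: 115


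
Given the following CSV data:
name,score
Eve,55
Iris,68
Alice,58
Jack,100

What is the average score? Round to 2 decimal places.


Scores: 55, 68, 58, 100
Sum = 281
Count = 4
Average = 281 / 4 = 70.25

ANSWER: 70.25


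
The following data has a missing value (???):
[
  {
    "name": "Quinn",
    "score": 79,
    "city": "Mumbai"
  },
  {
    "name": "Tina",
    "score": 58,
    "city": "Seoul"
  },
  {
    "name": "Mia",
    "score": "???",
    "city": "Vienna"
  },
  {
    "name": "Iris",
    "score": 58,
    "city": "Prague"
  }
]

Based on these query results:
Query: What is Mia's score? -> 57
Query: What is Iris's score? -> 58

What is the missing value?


The missing value is Mia's score
From query: Mia's score = 57

ANSWER: 57


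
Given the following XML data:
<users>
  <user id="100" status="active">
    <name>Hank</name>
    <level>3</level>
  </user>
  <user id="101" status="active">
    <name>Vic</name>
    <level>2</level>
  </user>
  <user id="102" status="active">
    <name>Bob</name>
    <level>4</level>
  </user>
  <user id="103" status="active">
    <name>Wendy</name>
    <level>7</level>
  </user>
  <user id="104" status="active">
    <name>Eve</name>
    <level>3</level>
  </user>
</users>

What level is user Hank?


Finding user: Hank
<level>3</level>

ANSWER: 3


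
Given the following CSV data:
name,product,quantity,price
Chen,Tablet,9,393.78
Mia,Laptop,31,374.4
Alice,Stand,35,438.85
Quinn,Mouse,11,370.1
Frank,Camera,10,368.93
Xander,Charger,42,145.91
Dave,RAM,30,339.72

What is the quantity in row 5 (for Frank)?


Row 5: Frank
Column 'quantity' = 10

ANSWER: 10


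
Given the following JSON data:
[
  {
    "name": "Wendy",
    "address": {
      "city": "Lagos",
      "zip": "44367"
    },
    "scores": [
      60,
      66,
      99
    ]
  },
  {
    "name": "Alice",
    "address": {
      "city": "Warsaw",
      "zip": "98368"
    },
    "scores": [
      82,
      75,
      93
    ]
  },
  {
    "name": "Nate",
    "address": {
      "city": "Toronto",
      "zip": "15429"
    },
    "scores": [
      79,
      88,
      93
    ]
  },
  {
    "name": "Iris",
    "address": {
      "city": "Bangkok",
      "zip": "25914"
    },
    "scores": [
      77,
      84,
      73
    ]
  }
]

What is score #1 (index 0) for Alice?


Path: records[1].scores[0]
Value: 82

ANSWER: 82


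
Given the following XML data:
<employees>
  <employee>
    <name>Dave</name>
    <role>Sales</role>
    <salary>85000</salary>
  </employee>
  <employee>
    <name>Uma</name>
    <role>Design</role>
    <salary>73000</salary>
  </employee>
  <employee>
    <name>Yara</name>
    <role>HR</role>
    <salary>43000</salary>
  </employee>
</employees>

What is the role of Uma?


Searching for <employee> with <name>Uma</name>
Found at position 2
<role>Design</role>

ANSWER: Design


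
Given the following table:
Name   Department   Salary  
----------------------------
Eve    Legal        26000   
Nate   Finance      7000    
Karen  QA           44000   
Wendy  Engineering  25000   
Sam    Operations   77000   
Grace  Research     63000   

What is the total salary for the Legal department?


Legal department members:
  Eve: 26000
Total = 26000 = 26000

ANSWER: 26000


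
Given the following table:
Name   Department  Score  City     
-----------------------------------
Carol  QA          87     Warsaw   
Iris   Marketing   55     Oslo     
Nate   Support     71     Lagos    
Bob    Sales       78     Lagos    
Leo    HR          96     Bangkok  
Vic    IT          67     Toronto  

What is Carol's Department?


Row 1: Carol
Department = QA

ANSWER: QA


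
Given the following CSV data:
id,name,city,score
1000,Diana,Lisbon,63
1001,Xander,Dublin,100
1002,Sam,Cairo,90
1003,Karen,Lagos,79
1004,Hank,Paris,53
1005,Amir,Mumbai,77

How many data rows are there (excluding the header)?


Counting rows (excluding header):
Header: id,name,city,score
Data rows: 6

ANSWER: 6


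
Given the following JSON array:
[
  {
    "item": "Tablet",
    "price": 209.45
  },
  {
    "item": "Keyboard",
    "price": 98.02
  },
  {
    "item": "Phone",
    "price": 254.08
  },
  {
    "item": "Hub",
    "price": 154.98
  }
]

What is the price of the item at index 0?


Array index 0 -> Tablet
price = 209.45

ANSWER: 209.45


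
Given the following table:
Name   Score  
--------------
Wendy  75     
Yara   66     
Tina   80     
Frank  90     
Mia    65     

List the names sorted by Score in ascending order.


Sorting by Score (ascending):
  Mia: 65
  Yara: 66
  Wendy: 75
  Tina: 80
  Frank: 90


ANSWER: Mia, Yara, Wendy, Tina, Frank


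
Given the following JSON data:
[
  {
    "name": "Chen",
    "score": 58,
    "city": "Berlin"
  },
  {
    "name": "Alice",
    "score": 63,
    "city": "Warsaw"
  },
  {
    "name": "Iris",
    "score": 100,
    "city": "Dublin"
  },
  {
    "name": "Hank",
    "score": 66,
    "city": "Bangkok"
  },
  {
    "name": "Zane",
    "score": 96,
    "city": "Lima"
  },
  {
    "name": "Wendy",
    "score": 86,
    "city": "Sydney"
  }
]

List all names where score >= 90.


Filtering records where score >= 90:
  Chen (score=58) -> no
  Alice (score=63) -> no
  Iris (score=100) -> YES
  Hank (score=66) -> no
  Zane (score=96) -> YES
  Wendy (score=86) -> no


ANSWER: Iris, Zane


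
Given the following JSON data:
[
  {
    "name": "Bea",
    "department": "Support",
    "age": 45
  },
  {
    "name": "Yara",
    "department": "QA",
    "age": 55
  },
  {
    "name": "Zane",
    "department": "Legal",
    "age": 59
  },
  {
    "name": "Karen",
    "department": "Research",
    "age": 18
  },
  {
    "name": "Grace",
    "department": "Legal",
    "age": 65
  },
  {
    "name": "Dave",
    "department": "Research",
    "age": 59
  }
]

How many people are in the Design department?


Scanning records for department = Design
  No matches found
Count: 0

ANSWER: 0


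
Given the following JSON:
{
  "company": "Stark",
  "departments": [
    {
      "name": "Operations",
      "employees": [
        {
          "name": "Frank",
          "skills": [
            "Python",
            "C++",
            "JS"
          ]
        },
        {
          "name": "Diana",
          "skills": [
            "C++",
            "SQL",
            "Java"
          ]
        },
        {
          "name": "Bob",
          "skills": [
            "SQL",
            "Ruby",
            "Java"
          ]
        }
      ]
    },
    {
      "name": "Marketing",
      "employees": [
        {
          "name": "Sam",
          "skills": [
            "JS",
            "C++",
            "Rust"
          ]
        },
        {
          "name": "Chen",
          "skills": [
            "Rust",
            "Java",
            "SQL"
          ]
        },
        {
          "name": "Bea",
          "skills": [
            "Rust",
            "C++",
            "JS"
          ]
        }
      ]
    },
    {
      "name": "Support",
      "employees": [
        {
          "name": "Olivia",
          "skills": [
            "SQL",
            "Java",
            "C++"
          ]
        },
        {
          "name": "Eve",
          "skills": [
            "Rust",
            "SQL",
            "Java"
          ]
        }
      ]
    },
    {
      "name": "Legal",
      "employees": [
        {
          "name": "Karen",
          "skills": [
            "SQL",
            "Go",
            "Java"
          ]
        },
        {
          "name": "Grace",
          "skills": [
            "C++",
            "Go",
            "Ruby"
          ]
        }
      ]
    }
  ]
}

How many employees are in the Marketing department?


Path: departments[1].employees
Count: 3

ANSWER: 3


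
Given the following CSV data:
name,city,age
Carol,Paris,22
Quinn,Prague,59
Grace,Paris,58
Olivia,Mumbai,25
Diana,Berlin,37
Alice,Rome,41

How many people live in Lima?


Scanning city column for 'Lima':
Total matches: 0

ANSWER: 0


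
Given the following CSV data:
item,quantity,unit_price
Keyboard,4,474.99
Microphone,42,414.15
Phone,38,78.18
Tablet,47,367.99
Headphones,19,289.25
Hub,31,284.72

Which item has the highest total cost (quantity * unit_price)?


Computing row totals:
  Keyboard: 1899.96
  Microphone: 17394.3
  Phone: 2970.84
  Tablet: 17295.53
  Headphones: 5495.75
  Hub: 8826.32
Maximum: Microphone (17394.3)

ANSWER: Microphone


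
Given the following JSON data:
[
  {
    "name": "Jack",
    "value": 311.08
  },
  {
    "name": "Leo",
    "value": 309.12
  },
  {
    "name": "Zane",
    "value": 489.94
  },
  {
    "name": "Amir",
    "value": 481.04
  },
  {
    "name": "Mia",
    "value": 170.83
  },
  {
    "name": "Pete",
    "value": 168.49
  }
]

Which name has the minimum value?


Comparing values:
  Jack: 311.08
  Leo: 309.12
  Zane: 489.94
  Amir: 481.04
  Mia: 170.83
  Pete: 168.49
Minimum: Pete (168.49)

ANSWER: Pete


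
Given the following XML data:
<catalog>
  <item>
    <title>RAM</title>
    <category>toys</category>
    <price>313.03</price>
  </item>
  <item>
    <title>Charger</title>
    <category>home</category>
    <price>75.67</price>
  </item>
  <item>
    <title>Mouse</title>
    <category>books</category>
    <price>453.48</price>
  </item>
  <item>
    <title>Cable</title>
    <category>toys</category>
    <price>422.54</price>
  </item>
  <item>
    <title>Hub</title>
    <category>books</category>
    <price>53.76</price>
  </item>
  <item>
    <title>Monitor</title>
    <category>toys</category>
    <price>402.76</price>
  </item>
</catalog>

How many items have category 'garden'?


Scanning <item> elements for <category>garden</category>:
Count: 0

ANSWER: 0


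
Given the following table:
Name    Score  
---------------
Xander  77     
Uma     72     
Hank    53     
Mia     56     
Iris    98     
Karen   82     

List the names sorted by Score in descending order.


Sorting by Score (descending):
  Iris: 98
  Karen: 82
  Xander: 77
  Uma: 72
  Mia: 56
  Hank: 53


ANSWER: Iris, Karen, Xander, Uma, Mia, Hank


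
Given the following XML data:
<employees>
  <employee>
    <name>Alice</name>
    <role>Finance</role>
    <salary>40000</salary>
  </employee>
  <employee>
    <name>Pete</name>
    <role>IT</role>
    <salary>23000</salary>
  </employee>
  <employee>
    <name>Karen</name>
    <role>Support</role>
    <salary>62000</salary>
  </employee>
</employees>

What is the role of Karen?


Searching for <employee> with <name>Karen</name>
Found at position 3
<role>Support</role>

ANSWER: Support


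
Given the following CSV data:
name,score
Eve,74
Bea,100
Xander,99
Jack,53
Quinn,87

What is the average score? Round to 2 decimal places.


Scores: 74, 100, 99, 53, 87
Sum = 413
Count = 5
Average = 413 / 5 = 82.60

ANSWER: 82.60


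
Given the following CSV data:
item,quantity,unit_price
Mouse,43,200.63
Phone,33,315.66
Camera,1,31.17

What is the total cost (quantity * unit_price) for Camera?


Row: Camera
quantity = 1
unit_price = 31.17
total = 1 * 31.17 = 31.17

ANSWER: 31.17


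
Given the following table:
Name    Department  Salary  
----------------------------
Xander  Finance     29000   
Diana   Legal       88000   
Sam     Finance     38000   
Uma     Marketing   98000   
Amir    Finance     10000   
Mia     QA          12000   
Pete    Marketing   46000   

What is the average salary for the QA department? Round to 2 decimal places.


QA department members:
  Mia: 12000
Sum = 12000
Count = 1
Average = 12000 / 1 = 12000.00

ANSWER: 12000.00


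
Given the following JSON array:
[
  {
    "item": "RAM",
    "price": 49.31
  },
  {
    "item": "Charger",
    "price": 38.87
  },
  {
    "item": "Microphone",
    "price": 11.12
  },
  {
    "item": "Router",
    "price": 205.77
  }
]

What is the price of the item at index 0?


Array index 0 -> RAM
price = 49.31

ANSWER: 49.31


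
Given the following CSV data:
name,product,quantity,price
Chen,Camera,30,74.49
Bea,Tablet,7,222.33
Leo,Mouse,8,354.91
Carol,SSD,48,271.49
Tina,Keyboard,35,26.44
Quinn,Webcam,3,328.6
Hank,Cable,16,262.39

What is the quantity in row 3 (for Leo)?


Row 3: Leo
Column 'quantity' = 8

ANSWER: 8


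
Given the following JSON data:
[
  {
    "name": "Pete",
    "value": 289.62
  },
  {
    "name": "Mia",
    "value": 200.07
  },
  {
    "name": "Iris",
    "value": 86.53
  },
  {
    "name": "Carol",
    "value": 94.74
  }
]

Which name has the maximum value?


Comparing values:
  Pete: 289.62
  Mia: 200.07
  Iris: 86.53
  Carol: 94.74
Maximum: Pete (289.62)

ANSWER: Pete


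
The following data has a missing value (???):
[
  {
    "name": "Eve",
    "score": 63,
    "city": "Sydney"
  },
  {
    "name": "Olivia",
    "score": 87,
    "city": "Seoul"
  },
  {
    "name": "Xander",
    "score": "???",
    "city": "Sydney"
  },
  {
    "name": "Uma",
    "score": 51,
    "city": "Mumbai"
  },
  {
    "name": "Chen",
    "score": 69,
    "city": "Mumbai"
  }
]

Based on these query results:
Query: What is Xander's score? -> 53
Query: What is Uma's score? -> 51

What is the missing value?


The missing value is Xander's score
From query: Xander's score = 53

ANSWER: 53


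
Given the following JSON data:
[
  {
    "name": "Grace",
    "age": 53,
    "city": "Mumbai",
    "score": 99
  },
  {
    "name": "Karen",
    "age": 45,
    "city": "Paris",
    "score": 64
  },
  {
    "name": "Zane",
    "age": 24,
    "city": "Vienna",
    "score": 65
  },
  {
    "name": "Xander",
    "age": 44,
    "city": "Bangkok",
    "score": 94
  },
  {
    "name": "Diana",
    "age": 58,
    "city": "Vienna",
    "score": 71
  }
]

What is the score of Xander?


Looking up record where name = Xander
Record index: 3
Field 'score' = 94

ANSWER: 94


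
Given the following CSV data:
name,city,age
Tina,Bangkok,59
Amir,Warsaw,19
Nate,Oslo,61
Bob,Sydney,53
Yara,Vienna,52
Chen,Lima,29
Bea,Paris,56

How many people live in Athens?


Scanning city column for 'Athens':
Total matches: 0

ANSWER: 0


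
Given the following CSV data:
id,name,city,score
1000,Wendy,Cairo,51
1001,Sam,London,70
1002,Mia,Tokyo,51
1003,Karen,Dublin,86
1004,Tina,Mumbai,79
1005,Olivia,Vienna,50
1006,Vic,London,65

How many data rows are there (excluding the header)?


Counting rows (excluding header):
Header: id,name,city,score
Data rows: 7

ANSWER: 7


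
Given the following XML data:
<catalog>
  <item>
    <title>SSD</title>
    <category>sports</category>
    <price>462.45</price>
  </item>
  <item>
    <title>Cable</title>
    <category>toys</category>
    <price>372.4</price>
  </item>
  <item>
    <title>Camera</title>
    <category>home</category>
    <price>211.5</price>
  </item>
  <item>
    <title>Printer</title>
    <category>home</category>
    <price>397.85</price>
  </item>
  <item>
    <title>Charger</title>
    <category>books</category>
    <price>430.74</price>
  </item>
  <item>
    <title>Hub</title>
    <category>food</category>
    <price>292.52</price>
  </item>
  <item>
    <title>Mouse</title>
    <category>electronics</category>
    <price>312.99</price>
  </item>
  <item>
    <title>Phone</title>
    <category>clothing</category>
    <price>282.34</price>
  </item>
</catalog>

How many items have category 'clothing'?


Scanning <item> elements for <category>clothing</category>:
  Item 8: Phone -> MATCH
Count: 1

ANSWER: 1


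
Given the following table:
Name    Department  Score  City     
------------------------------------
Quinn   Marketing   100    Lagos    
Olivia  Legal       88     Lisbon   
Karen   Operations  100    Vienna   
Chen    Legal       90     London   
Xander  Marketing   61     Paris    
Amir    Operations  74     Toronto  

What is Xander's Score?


Row 5: Xander
Score = 61

ANSWER: 61


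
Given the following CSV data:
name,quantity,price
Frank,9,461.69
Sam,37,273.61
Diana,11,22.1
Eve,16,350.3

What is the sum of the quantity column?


Values in 'quantity' column:
  Row 1: 9
  Row 2: 37
  Row 3: 11
  Row 4: 16
Sum = 9 + 37 + 11 + 16 = 73

ANSWER: 73


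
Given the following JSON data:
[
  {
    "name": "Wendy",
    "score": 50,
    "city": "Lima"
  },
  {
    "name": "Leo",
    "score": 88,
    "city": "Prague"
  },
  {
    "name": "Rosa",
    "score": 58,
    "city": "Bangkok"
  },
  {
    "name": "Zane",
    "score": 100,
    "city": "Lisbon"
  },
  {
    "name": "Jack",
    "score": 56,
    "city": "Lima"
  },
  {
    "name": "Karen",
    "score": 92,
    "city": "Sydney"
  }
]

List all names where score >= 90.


Filtering records where score >= 90:
  Wendy (score=50) -> no
  Leo (score=88) -> no
  Rosa (score=58) -> no
  Zane (score=100) -> YES
  Jack (score=56) -> no
  Karen (score=92) -> YES


ANSWER: Zane, Karen


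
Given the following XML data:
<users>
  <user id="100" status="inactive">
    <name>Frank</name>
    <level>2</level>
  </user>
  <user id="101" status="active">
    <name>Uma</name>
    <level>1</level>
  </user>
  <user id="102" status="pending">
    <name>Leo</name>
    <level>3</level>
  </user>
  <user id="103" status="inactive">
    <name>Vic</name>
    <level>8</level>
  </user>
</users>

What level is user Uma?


Finding user: Uma
<level>1</level>

ANSWER: 1


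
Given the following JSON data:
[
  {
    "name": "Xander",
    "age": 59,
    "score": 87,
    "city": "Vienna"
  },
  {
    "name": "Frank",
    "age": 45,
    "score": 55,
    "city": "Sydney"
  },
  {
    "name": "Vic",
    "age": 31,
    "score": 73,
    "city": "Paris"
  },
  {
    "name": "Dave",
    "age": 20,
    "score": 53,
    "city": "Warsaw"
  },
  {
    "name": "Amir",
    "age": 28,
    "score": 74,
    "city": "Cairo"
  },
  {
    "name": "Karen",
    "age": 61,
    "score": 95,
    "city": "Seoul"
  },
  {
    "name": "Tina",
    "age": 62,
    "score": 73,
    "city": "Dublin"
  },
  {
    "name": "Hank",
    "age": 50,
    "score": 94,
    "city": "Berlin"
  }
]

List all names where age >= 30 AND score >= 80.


Checking both conditions:
  Xander (age=59, score=87) -> YES
  Frank (age=45, score=55) -> no
  Vic (age=31, score=73) -> no
  Dave (age=20, score=53) -> no
  Amir (age=28, score=74) -> no
  Karen (age=61, score=95) -> YES
  Tina (age=62, score=73) -> no
  Hank (age=50, score=94) -> YES


ANSWER: Xander, Karen, Hank


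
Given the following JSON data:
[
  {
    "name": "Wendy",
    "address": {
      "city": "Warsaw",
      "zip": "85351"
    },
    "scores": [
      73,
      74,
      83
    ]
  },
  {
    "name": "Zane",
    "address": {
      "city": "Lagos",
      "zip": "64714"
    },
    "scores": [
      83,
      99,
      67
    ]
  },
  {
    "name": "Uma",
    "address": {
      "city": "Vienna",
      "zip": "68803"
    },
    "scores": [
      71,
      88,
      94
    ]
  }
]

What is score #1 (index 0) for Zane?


Path: records[1].scores[0]
Value: 83

ANSWER: 83


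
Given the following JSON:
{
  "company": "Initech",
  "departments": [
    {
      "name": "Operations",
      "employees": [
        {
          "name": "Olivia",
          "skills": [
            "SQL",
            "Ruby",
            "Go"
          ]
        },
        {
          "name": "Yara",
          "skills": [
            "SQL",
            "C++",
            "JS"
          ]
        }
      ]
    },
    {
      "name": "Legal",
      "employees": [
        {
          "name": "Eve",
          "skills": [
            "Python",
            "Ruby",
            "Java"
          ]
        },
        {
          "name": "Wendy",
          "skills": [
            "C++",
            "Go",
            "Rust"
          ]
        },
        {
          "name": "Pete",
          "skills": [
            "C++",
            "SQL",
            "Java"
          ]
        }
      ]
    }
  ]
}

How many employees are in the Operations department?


Path: departments[0].employees
Count: 2

ANSWER: 2


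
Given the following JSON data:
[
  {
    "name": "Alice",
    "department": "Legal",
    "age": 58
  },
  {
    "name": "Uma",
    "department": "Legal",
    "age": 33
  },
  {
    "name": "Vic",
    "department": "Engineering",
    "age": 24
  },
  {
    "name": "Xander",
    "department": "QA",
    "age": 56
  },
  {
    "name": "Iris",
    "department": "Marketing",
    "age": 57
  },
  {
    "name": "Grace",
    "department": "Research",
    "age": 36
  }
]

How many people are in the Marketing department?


Scanning records for department = Marketing
  Record 4: Iris
Count: 1

ANSWER: 1


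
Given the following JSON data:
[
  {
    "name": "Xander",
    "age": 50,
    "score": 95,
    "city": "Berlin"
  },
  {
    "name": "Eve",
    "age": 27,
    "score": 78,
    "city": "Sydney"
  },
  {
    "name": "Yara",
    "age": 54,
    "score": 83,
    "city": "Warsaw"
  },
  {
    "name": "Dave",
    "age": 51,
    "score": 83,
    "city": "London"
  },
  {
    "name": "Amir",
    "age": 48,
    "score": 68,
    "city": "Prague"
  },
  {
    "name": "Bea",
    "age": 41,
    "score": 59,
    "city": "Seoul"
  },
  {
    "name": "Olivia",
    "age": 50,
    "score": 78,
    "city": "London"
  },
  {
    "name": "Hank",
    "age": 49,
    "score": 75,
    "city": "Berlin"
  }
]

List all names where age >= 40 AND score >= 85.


Checking both conditions:
  Xander (age=50, score=95) -> YES
  Eve (age=27, score=78) -> no
  Yara (age=54, score=83) -> no
  Dave (age=51, score=83) -> no
  Amir (age=48, score=68) -> no
  Bea (age=41, score=59) -> no
  Olivia (age=50, score=78) -> no
  Hank (age=49, score=75) -> no


ANSWER: Xander


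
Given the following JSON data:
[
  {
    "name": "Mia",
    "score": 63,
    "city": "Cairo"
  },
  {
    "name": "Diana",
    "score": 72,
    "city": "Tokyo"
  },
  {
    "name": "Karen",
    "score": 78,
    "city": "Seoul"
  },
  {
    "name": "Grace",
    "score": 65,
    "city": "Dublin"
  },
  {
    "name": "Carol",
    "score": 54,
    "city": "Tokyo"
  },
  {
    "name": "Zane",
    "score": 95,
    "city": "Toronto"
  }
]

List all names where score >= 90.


Filtering records where score >= 90:
  Mia (score=63) -> no
  Diana (score=72) -> no
  Karen (score=78) -> no
  Grace (score=65) -> no
  Carol (score=54) -> no
  Zane (score=95) -> YES


ANSWER: Zane


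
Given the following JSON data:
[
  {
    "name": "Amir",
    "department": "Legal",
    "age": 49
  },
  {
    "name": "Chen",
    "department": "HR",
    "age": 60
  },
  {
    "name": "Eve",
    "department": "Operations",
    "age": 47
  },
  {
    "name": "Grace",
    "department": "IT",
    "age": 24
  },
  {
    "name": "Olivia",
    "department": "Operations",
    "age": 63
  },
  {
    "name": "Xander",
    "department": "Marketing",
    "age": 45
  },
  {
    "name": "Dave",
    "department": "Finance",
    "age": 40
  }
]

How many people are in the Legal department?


Scanning records for department = Legal
  Record 0: Amir
Count: 1

ANSWER: 1


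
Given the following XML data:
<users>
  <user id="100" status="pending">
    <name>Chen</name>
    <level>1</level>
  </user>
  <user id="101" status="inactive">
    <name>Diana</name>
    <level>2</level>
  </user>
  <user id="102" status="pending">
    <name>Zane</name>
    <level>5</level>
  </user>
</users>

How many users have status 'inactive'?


Counting users with status='inactive':
  Diana (id=101) -> MATCH
Count: 1

ANSWER: 1


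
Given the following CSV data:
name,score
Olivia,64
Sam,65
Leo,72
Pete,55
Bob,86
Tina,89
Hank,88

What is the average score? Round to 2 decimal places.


Scores: 64, 65, 72, 55, 86, 89, 88
Sum = 519
Count = 7
Average = 519 / 7 = 74.14

ANSWER: 74.14


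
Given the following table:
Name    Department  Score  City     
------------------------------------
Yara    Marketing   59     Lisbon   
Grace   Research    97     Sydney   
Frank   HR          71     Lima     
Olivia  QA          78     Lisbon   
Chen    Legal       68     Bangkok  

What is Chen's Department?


Row 5: Chen
Department = Legal

ANSWER: Legal


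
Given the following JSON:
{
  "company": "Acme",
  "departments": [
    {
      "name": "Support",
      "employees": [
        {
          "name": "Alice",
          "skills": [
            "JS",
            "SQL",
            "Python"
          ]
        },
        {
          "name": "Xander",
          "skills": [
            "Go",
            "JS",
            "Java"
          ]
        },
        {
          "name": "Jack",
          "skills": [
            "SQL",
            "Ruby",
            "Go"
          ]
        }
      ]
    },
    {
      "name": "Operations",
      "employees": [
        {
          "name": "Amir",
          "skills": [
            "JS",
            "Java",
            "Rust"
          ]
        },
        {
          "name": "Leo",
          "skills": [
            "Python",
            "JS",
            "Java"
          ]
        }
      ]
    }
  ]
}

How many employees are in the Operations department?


Path: departments[1].employees
Count: 2

ANSWER: 2


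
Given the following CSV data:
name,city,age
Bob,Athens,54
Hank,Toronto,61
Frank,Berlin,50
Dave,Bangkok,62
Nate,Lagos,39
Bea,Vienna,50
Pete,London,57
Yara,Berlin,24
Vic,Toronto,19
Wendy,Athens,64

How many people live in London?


Scanning city column for 'London':
  Row 7: Pete -> MATCH
Total matches: 1

ANSWER: 1


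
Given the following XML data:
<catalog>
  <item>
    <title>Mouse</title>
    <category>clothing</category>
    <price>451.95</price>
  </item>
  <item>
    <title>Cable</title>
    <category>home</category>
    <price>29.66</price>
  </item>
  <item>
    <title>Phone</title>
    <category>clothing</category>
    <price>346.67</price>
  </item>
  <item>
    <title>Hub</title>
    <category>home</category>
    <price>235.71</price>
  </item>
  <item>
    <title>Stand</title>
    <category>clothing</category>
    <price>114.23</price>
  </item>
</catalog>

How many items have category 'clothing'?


Scanning <item> elements for <category>clothing</category>:
  Item 1: Mouse -> MATCH
  Item 3: Phone -> MATCH
  Item 5: Stand -> MATCH
Count: 3

ANSWER: 3


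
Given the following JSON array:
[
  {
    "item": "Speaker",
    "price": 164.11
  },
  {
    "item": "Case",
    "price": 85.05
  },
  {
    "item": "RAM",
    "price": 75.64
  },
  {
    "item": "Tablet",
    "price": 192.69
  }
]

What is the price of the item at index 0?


Array index 0 -> Speaker
price = 164.11

ANSWER: 164.11


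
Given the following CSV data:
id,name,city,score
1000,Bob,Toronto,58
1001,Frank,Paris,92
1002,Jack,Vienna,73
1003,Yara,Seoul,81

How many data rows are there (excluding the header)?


Counting rows (excluding header):
Header: id,name,city,score
Data rows: 4

ANSWER: 4


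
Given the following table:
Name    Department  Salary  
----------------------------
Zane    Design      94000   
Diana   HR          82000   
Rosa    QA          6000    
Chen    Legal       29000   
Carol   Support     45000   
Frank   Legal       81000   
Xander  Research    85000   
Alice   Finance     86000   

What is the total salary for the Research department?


Research department members:
  Xander: 85000
Total = 85000 = 85000

ANSWER: 85000
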